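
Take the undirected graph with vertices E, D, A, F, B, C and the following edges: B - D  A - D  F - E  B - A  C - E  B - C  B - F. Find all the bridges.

none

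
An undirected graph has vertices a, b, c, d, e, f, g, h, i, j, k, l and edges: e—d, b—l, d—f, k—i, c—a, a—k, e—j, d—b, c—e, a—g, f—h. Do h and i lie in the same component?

From h we can reach a, b, c, d, e, f, g, h, i, j, k, l, which includes i.

Yes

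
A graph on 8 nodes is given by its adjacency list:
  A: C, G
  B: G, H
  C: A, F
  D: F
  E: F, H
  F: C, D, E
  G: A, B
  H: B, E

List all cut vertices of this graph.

F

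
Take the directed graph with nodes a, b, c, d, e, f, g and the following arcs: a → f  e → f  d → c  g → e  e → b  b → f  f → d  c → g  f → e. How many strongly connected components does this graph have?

2

{b, c, d, e, f, g} are all mutually reachable — one SCC of size 6.
{a} is an SCC by itself.
That gives 2 strongly connected components.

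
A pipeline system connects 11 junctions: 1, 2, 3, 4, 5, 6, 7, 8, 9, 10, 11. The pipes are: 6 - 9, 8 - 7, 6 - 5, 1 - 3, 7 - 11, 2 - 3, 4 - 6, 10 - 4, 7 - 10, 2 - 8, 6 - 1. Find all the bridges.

11-7, 5-6, 6-9

The edges on the cycle 2-8-7-10-4-6-1-3-2 are not bridges since each lies on that cycle.
But removing 9 - 6 disconnects 9 from 6; removing 7 - 11 disconnects 7 from 11; removing 5 - 6 disconnects 5 from 6 — these are bridges.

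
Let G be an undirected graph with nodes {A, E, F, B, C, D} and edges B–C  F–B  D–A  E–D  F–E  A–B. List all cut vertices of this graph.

B

Removing B increases the component count from 1 to 2, so B is a cut vertex.
By contrast removing A leaves 1 component; it is not a cut vertex. No other vertex is a cut vertex either.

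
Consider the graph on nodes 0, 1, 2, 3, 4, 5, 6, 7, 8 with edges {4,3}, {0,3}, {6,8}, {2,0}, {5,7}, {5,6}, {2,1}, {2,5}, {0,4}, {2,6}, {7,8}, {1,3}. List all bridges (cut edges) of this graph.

The edges on the cycle 2-5-7-8-6-2 are not bridges since each lies on that cycle.
Every edge lies on some cycle, so there are no bridges.

none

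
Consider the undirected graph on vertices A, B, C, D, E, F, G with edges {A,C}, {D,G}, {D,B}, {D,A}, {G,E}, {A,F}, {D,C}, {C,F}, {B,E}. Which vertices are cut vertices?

D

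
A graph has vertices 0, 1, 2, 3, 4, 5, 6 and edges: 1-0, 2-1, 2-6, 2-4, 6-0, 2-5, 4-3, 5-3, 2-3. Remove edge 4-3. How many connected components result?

4 and 3 are still connected via 4-2-3, so the component count stays at 1.

1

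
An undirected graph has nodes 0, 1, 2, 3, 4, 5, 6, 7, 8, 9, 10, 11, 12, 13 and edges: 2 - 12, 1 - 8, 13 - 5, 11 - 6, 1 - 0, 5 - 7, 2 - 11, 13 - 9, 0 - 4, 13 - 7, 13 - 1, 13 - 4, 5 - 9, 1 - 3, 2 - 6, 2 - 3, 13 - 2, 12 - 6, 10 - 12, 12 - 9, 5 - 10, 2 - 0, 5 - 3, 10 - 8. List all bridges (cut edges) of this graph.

The edges on the cycle 13-5-10-12-2-13 are not bridges since each lies on that cycle.
Every edge lies on some cycle, so there are no bridges.

none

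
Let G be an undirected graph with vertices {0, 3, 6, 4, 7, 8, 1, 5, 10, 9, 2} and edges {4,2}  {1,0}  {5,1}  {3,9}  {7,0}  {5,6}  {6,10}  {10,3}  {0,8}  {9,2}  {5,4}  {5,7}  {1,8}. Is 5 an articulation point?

Yes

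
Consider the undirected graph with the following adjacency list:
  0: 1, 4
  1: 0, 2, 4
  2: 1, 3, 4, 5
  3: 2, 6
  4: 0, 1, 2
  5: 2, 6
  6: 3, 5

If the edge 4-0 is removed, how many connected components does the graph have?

1

4 and 0 are still connected via 4-1-0, so the component count stays at 1.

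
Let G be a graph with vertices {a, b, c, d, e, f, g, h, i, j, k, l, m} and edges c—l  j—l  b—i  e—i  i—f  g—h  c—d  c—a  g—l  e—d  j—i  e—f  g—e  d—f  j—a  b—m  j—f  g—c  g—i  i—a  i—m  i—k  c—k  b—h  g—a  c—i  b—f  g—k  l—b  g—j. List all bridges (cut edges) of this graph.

none

The edges on the cycle g-j-l-b-h-g are not bridges since each lies on that cycle.
Every edge lies on some cycle, so there are no bridges.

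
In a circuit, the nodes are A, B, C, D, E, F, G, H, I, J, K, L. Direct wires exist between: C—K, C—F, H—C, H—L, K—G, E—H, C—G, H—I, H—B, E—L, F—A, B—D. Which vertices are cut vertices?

Removing B increases the component count from 2 to 3, so B is a cut vertex.
Removing C increases the component count from 2 to 4, so C is a cut vertex.
Removing F increases the component count from 2 to 3, so F is a cut vertex.
Likewise H is a cut vertex.
By contrast removing K leaves 2 components; it is not a cut vertex. No other vertex is a cut vertex either.

B, C, F, H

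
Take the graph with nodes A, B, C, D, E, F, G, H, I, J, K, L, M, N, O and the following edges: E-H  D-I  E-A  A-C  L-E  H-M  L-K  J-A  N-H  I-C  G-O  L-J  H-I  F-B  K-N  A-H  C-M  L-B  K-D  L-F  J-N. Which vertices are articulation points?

L

Removing L increases the component count from 2 to 3, so L is a cut vertex.
By contrast removing H leaves 2 components; it is not a cut vertex. No other vertex is a cut vertex either.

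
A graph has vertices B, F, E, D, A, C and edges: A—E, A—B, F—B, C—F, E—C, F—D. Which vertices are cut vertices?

Removing F increases the component count from 1 to 2, so F is a cut vertex.
By contrast removing A leaves 1 component; it is not a cut vertex. No other vertex is a cut vertex either.

F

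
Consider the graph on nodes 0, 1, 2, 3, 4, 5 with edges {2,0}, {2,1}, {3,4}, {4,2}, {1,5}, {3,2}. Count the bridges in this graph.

The edges on the cycle 3-4-2-3 are not bridges since each lies on that cycle.
But removing 1-5 disconnects 1 from 5; removing 2-1 disconnects 2 from 1; removing 2-0 disconnects 2 from 0 — these are bridges.
That makes 3 bridges.

3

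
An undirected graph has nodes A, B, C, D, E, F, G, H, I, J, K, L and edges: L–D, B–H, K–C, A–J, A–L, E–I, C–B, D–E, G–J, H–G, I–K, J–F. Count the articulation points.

1

Removing J increases the component count from 1 to 2, so J is a cut vertex.
By contrast removing G leaves 1 component; it is not a cut vertex. No other vertex is a cut vertex either.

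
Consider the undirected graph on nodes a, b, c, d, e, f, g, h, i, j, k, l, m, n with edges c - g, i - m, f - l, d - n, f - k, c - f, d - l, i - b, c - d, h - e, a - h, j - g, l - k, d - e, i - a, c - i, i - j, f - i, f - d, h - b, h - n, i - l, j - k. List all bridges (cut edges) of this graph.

i-m

The edges on the cycle c-f-d-l-k-j-i-c are not bridges since each lies on that cycle.
But removing m - i disconnects m from i — this is a bridge.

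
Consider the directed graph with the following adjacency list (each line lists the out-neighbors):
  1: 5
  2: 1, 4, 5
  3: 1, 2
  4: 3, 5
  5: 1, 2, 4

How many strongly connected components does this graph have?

{1, 2, 3, 4, 5} are all mutually reachable — one SCC of size 5.
That gives 1 strongly connected component.

1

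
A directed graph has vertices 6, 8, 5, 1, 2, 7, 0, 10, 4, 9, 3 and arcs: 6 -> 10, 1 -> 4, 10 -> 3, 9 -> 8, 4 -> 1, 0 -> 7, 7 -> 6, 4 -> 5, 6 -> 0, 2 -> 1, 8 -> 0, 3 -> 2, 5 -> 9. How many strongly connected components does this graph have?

1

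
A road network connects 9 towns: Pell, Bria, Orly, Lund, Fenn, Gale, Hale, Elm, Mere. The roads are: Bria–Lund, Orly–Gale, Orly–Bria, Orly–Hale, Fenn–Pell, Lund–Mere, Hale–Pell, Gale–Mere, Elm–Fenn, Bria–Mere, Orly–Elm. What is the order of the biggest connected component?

9

Starting from Elm we can reach Elm, Bria, Fenn, Gale, Hale, Lund, Mere, Orly, Pell. That is one component of size 9.
The largest has 9 vertices.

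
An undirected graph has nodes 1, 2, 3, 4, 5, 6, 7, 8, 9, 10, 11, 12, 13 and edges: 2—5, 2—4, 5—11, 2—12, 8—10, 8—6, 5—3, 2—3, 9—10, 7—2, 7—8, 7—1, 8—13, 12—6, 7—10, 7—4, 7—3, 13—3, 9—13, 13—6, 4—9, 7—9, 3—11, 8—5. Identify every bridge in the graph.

The edges on the cycle 7-2-12-6-8-7 are not bridges since each lies on that cycle.
But removing 7—1 disconnects 7 from 1 — this is a bridge.

1-7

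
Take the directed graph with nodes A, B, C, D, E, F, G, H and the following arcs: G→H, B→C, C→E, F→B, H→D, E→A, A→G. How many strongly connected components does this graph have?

8

{G} is an SCC by itself.
{C} is an SCC by itself.
{E} is an SCC by itself.
{B} is an SCC by itself.
{A} is an SCC by itself.
(and 3 more singleton SCCs)
That gives 8 strongly connected components.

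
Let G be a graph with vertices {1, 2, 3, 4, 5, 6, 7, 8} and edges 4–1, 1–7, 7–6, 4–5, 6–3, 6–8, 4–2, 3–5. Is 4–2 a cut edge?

Removing 4–2 leaves no path between 4 and 2: the component count goes from 1 to 2. So it is a bridge.

Yes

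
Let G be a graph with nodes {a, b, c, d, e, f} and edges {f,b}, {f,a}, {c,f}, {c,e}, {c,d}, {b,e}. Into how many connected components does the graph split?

1

Starting from a we can reach a, b, c, d, e, f. That is one component of size 6.
Total: 1 component.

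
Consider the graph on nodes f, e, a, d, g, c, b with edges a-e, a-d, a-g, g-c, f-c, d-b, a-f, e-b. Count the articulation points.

Removing a increases the component count from 1 to 2, so a is a cut vertex.
By contrast removing c leaves 1 component; it is not a cut vertex. No other vertex is a cut vertex either.

1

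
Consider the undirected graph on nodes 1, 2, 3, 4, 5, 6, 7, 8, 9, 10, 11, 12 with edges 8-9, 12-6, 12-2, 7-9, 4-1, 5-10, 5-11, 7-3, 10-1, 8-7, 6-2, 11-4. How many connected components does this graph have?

3

Starting from 2 we can reach 2, 6, 12. That is one component of size 3.
Starting from 3 we can reach 3, 7, 8, 9. That is one component of size 4.
Starting from 1 we can reach 1, 4, 5, 10, 11. That is one component of size 5.
Total: 3 components.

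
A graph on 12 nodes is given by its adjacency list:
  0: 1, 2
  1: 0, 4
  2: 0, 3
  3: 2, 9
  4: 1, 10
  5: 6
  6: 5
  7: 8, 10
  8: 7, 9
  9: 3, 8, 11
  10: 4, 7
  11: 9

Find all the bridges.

11-9, 5-6

The edges on the cycle 3-2-0-1-4-10-7-8-9-3 are not bridges since each lies on that cycle.
But removing 9-11 disconnects 9 from 11; removing 6-5 disconnects 6 from 5 — these are bridges.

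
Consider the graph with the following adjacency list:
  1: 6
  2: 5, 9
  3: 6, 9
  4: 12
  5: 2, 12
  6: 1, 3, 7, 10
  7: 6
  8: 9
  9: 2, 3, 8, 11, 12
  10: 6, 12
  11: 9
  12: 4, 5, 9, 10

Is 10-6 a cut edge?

After removing 10-6, the path 10-12-9-3-6 still connects them, so the edge is not a bridge.

No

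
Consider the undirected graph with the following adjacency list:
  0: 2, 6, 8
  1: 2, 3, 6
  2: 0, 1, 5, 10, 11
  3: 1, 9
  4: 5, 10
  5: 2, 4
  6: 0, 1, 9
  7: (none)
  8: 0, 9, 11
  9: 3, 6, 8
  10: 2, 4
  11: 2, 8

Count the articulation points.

1

Removing 2 increases the component count from 2 to 3, so 2 is a cut vertex.
By contrast removing 8 leaves 2 components; it is not a cut vertex. No other vertex is a cut vertex either.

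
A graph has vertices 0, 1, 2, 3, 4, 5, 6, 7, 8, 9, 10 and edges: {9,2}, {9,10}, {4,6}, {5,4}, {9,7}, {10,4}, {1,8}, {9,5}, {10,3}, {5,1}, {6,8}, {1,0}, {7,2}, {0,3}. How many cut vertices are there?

Removing 9 increases the component count from 1 to 2, so 9 is a cut vertex.
By contrast removing 5 leaves 1 component; it is not a cut vertex. No other vertex is a cut vertex either.

1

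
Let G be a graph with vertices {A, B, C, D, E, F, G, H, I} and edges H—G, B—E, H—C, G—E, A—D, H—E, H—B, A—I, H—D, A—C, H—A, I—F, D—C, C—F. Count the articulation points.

Removing H increases the component count from 1 to 2, so H is a cut vertex.
By contrast removing E leaves 1 component; it is not a cut vertex. No other vertex is a cut vertex either.

1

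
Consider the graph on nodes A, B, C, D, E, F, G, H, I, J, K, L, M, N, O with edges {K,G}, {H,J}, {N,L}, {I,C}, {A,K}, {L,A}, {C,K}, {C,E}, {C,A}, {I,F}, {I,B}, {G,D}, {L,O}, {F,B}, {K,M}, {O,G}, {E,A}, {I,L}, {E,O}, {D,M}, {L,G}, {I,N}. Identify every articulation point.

I

Removing I increases the component count from 2 to 3, so I is a cut vertex.
By contrast removing L leaves 2 components; it is not a cut vertex. No other vertex is a cut vertex either.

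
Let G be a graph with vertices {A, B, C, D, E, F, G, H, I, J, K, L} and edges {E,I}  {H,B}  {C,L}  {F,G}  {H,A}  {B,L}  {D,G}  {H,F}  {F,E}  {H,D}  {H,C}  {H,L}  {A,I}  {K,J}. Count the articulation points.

1

Removing H increases the component count from 2 to 3, so H is a cut vertex.
By contrast removing B leaves 2 components; it is not a cut vertex. No other vertex is a cut vertex either.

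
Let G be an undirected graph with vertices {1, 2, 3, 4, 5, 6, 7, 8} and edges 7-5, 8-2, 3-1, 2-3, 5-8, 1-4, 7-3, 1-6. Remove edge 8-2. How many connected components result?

8 and 2 are still connected via 8-5-7-3-2, so the component count stays at 1.

1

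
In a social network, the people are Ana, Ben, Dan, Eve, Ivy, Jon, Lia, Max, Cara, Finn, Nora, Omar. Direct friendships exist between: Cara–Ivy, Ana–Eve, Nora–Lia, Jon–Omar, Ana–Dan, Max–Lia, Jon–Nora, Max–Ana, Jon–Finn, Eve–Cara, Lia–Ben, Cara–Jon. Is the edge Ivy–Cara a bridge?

Removing Ivy–Cara leaves no path between Ivy and Cara: the component count goes from 1 to 2. So it is a bridge.

Yes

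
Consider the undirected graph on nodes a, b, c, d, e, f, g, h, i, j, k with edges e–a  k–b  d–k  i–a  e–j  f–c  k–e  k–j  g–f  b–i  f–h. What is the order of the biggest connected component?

Starting from c we can reach c, f, g, h. That is one component of size 4.
Starting from a we can reach a, b, d, e, i, j, k. That is one component of size 7.
The largest has 7 vertices.

7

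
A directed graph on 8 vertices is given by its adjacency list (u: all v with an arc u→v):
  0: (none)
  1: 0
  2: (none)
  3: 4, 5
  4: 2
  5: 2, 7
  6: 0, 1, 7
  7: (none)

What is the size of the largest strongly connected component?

1

{1} is an SCC by itself.
{7} is an SCC by itself.
{6} is an SCC by itself.
{0} is an SCC by itself.
{4} is an SCC by itself.
(and 3 more singleton SCCs)
The largest has 1 vertex.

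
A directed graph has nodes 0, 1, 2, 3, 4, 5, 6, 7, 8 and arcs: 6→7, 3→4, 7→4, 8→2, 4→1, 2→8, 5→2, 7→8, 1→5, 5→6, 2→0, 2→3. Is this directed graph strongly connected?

There is no directed path from 0 to 7, so the graph is not strongly connected.

No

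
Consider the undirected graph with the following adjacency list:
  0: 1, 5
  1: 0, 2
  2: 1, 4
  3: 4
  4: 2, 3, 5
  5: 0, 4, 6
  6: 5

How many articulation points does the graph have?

2

Removing 4 increases the component count from 1 to 2, so 4 is a cut vertex.
Removing 5 increases the component count from 1 to 2, so 5 is a cut vertex.
By contrast removing 3 leaves 1 component; it is not a cut vertex. No other vertex is a cut vertex either.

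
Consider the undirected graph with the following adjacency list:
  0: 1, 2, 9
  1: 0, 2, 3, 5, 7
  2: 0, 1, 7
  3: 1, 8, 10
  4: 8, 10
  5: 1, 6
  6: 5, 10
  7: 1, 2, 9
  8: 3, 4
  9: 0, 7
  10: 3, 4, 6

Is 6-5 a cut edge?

After removing 6-5, the path 6-10-3-1-5 still connects them, so the edge is not a bridge.

No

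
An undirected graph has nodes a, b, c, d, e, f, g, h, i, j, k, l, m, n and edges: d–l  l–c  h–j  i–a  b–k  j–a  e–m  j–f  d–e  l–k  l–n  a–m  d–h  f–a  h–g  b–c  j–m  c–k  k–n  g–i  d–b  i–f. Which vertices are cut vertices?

d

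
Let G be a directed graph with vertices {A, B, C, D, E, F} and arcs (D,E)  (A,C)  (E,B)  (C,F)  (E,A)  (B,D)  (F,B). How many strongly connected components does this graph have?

1

{A, B, C, D, E, F} are all mutually reachable — one SCC of size 6.
That gives 1 strongly connected component.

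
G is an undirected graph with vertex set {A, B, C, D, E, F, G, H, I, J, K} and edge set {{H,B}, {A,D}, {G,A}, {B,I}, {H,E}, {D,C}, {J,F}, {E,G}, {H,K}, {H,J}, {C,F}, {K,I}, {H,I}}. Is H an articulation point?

Deleting H raises the number of components from 1 to 2, so H is a cut vertex.

Yes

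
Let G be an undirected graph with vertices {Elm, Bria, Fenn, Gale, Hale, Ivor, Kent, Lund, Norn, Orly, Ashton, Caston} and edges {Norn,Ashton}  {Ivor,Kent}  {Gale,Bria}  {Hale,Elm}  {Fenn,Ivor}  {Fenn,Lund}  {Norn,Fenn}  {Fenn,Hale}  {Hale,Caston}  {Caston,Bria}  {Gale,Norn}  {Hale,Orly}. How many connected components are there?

1

Starting from Elm we can reach Elm, Bria, Fenn, Gale, Hale, Ivor, Kent, Lund, Norn, Orly, Ashton, Caston. That is one component of size 12.
Total: 1 component.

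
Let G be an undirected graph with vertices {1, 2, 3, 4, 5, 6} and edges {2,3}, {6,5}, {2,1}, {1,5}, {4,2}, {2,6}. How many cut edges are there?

The edges on the cycle 2-1-5-6-2 are not bridges since each lies on that cycle.
But removing 2 - 3 disconnects 2 from 3; removing 4 - 2 disconnects 4 from 2 — these are bridges.
That makes 2 bridges.

2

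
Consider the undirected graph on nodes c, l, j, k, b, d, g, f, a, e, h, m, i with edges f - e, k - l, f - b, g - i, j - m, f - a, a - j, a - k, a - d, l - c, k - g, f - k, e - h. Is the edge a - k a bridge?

No

After removing a - k, the path a-f-k still connects them, so the edge is not a bridge.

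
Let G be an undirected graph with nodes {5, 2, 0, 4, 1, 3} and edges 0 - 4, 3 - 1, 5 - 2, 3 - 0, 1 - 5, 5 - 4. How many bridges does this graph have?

1

The edges on the cycle 3-0-4-5-1-3 are not bridges since each lies on that cycle.
But removing 2 - 5 disconnects 2 from 5 — this is a bridge.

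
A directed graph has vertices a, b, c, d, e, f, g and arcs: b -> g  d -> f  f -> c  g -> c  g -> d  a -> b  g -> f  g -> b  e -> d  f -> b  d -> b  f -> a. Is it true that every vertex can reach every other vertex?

There is no directed path from c to e, so the graph is not strongly connected.

No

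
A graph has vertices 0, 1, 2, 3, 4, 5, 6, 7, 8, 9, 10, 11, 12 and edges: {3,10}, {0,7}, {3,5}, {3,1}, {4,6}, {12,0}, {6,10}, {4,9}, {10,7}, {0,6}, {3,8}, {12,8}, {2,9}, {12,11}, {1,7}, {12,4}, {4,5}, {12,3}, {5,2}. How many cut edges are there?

1

The edges on the cycle 12-0-7-1-3-12 are not bridges since each lies on that cycle.
But removing 11–12 disconnects 11 from 12 — this is a bridge.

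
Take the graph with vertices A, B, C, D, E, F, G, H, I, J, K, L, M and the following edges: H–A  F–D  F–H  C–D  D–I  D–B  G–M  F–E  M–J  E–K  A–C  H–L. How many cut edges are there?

The edges on the cycle F-H-A-C-D-F are not bridges since each lies on that cycle.
But removing D–B disconnects D from B; removing M–J disconnects M from J; removing E–K disconnects E from K; removing H–L disconnects H from L — these are bridges.
In total 7 edges are bridges.

7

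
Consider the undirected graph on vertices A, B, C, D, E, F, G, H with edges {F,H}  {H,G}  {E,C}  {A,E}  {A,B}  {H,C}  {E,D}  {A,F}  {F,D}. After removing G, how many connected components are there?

1

With G gone, the remaining components are: {A, B, C, D, E, F, H}.
That is 1 component.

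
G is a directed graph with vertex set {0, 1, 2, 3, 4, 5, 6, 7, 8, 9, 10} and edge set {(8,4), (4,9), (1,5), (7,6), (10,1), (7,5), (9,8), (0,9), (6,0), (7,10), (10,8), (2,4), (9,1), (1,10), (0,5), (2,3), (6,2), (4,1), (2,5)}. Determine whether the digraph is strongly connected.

No

There is no directed path from 4 to 6, so the graph is not strongly connected.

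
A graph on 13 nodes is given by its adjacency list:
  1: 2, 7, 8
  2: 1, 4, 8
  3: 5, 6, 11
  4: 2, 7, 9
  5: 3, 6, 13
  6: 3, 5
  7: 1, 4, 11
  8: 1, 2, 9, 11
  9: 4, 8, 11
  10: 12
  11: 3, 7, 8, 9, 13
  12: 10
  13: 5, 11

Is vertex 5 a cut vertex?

Deleting 5 leaves 2 components (was 2), so 5 is not a cut vertex.

No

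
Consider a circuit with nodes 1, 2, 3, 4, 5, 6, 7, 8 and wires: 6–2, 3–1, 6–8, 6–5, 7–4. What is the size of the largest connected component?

Starting from 1 we can reach 1, 3. That is one component of size 2.
Starting from 4 we can reach 4, 7. That is one component of size 2.
Starting from 2 we can reach 2, 5, 6, 8. That is one component of size 4.
The largest has 4 vertices.

4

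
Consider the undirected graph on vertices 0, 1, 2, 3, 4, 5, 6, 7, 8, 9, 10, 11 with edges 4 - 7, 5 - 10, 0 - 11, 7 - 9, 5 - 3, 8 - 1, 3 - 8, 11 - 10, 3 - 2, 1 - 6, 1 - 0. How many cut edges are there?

The edges on the cycle 5-3-8-1-0-11-10-5 are not bridges since each lies on that cycle.
But removing 6 - 1 disconnects 6 from 1; removing 7 - 9 disconnects 7 from 9; removing 3 - 2 disconnects 3 from 2; removing 4 - 7 disconnects 4 from 7 — these are bridges.
That makes 4 bridges.

4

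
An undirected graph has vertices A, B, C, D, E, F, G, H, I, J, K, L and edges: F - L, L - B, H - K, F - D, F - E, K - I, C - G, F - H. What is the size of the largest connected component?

A is isolated — a component by itself.
J is isolated — a component by itself.
Starting from C we can reach C, G. That is one component of size 2.
Starting from B we can reach B, D, E, F, H, I, K, L. That is one component of size 8.
The largest has 8 vertices.

8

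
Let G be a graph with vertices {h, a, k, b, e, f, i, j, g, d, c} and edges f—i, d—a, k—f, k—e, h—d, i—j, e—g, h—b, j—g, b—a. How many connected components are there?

3

c is isolated — a component by itself.
Starting from a we can reach a, b, d, h. That is one component of size 4.
Starting from e we can reach e, f, g, i, j, k. That is one component of size 6.
Total: 3 components.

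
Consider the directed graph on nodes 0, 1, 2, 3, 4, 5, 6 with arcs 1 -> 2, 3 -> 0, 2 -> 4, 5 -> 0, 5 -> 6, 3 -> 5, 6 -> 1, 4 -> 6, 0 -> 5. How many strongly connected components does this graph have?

3

{1, 2, 4, 6} are all mutually reachable — one SCC of size 4.
{0, 5} are all mutually reachable — one SCC of size 2.
{3} is an SCC by itself.
That gives 3 strongly connected components.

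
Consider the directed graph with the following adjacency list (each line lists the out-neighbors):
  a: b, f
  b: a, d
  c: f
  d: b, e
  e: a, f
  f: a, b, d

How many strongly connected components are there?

2

{a, b, d, e, f} are all mutually reachable — one SCC of size 5.
{c} is an SCC by itself.
That gives 2 strongly connected components.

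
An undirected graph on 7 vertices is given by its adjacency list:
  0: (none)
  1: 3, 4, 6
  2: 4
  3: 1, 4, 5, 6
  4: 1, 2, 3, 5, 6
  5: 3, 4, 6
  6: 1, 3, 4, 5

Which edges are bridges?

2-4

The edges on the cycle 4-6-5-3-1-4 are not bridges since each lies on that cycle.
But removing 4-2 disconnects 4 from 2 — this is a bridge.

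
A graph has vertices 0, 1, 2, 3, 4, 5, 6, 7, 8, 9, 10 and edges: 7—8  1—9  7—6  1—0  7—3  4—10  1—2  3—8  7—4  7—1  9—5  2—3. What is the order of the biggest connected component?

11

Starting from 0 we can reach 0, 1, 2, 3, 4, 5, 6, 7, 8, 9, 10. That is one component of size 11.
The largest has 11 vertices.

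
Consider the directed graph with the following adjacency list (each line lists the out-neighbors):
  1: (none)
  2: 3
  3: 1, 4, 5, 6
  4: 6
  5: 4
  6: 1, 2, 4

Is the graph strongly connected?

There is no directed path from 1 to 4, so the graph is not strongly connected.

No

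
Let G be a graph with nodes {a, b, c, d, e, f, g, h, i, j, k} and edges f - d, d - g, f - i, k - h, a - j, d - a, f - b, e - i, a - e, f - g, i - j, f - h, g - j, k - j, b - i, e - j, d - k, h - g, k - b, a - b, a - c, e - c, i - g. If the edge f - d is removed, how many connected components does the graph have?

1

f and d are still connected via f-g-d, so the component count stays at 1.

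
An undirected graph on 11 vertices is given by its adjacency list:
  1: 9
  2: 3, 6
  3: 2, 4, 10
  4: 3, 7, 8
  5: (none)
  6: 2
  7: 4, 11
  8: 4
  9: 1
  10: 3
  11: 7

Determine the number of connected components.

3

5 is isolated — a component by itself.
Starting from 1 we can reach 1, 9. That is one component of size 2.
Starting from 2 we can reach 2, 3, 4, 6, 7, 8, 10, 11. That is one component of size 8.
Total: 3 components.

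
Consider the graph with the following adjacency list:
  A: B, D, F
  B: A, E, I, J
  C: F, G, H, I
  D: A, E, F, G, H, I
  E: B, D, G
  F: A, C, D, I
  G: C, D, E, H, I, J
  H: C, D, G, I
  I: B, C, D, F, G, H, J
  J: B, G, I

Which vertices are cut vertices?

Removing I, for instance, still leaves 1 component. No single vertex removal increases the component count — the graph has no articulation points.

none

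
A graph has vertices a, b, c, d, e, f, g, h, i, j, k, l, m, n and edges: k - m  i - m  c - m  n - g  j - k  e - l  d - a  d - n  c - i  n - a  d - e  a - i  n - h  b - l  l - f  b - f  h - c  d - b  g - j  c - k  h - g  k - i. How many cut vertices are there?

Removing d increases the component count from 1 to 2, so d is a cut vertex.
By contrast removing g leaves 1 component; it is not a cut vertex. No other vertex is a cut vertex either.

1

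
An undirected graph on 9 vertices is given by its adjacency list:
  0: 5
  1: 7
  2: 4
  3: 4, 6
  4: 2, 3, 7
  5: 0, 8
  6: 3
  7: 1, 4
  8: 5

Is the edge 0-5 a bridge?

Removing 0-5 leaves no path between 0 and 5: the component count goes from 2 to 3. So it is a bridge.

Yes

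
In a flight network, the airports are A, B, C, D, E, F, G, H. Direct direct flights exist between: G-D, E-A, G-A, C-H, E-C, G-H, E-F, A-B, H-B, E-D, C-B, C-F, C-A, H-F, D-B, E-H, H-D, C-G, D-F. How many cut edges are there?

0

The edges on the cycle G-H-D-G are not bridges since each lies on that cycle.
Every edge lies on some cycle, so there are no bridges.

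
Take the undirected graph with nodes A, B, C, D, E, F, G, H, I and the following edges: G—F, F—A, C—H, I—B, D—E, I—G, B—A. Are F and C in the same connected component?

The component containing F is {A, B, F, G, I}, and C is not in it.

No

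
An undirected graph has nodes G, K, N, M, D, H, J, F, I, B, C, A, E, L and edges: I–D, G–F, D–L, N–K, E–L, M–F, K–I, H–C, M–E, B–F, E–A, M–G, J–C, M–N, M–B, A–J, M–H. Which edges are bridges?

The edges on the cycle M-N-K-I-D-L-E-M are not bridges since each lies on that cycle.
Every edge lies on some cycle, so there are no bridges.

none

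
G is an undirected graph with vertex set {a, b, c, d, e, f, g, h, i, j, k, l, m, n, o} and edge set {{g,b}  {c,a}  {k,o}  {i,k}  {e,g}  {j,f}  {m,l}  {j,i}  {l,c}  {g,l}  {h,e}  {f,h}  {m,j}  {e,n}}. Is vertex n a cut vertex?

Deleting n leaves 2 components (was 2), so n is not a cut vertex.

No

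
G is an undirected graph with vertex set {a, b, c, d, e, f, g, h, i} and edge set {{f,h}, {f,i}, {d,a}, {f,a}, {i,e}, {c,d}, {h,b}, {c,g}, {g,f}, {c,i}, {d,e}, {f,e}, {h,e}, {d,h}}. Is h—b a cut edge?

Removing h—b leaves no path between h and b: the component count goes from 1 to 2. So it is a bridge.

Yes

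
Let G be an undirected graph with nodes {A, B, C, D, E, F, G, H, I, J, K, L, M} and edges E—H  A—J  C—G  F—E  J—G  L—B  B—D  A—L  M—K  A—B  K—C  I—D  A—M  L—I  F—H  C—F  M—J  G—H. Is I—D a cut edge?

No

After removing I—D, the path I-L-B-D still connects them, so the edge is not a bridge.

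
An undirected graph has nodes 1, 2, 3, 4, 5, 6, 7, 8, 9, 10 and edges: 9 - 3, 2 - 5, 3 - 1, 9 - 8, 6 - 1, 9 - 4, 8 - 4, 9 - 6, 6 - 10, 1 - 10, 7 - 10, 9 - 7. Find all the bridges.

The edges on the cycle 9-8-4-9 are not bridges since each lies on that cycle.
But removing 2 - 5 disconnects 2 from 5 — this is a bridge.

2-5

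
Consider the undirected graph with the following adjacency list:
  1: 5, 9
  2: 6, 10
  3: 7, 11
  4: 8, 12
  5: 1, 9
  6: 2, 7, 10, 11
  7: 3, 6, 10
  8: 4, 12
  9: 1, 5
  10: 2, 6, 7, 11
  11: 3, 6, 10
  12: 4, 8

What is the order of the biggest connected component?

6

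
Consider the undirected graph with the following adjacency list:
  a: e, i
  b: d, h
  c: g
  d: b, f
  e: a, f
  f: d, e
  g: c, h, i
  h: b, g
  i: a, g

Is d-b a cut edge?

After removing d-b, the path d-f-e-a-i-g-h-b still connects them, so the edge is not a bridge.

No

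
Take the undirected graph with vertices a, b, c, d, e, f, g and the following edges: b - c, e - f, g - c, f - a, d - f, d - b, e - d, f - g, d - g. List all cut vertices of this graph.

Removing f increases the component count from 1 to 2, so f is a cut vertex.
By contrast removing c leaves 1 component; it is not a cut vertex. No other vertex is a cut vertex either.

f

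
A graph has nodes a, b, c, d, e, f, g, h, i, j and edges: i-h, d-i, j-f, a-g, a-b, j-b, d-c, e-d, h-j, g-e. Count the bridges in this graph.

2

The edges on the cycle a-g-e-d-i-h-j-b-a are not bridges since each lies on that cycle.
But removing c-d disconnects c from d; removing f-j disconnects f from j — these are bridges.
That makes 2 bridges.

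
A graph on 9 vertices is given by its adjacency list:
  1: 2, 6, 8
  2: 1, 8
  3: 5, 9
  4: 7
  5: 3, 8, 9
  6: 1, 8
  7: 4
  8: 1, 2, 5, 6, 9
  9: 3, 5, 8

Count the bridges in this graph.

The edges on the cycle 8-2-1-8 are not bridges since each lies on that cycle.
But removing 4-7 disconnects 4 from 7 — this is a bridge.

1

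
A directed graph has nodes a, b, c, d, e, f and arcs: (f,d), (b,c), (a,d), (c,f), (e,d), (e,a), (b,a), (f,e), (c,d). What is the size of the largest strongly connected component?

1

{b} is an SCC by itself.
{e} is an SCC by itself.
{f} is an SCC by itself.
{a} is an SCC by itself.
{c} is an SCC by itself.
(and 1 more singleton SCC)
The largest has 1 vertex.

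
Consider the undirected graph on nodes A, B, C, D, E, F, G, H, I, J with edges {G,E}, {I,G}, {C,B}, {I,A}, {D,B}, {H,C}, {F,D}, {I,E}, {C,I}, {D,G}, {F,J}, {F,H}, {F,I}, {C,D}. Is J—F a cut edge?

Yes

Removing J—F leaves no path between J and F: the component count goes from 1 to 2. So it is a bridge.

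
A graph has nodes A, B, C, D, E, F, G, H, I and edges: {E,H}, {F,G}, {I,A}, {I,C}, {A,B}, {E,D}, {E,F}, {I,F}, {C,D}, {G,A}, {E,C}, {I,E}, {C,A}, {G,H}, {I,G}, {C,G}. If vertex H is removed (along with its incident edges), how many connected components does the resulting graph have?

With H gone, the remaining components are: {A, B, C, D, E, F, G, I}.
That is 1 component.

1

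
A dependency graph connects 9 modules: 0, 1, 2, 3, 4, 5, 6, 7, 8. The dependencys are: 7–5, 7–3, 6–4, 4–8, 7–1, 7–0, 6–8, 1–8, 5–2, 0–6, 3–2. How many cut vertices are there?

1

Removing 7 increases the component count from 1 to 2, so 7 is a cut vertex.
By contrast removing 0 leaves 1 component; it is not a cut vertex. No other vertex is a cut vertex either.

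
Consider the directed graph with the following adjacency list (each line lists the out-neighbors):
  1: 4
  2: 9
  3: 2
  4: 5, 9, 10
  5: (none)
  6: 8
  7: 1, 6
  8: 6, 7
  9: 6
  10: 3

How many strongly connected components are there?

2

{1, 2, 3, 4, 6, 7, 8, 9, 10} are all mutually reachable — one SCC of size 9.
{5} is an SCC by itself.
That gives 2 strongly connected components.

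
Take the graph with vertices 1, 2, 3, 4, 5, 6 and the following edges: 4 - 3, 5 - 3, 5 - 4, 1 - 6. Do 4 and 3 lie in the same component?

Yes

From 4 we can reach 3, 4, 5, which includes 3.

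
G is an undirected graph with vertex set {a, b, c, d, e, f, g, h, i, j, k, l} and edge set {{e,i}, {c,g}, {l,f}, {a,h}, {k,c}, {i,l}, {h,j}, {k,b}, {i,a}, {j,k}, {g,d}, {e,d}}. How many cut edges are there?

3

The edges on the cycle e-i-a-h-j-k-c-g-d-e are not bridges since each lies on that cycle.
But removing l—f disconnects l from f; removing i—l disconnects i from l; removing b—k disconnects b from k — these are bridges.
That makes 3 bridges.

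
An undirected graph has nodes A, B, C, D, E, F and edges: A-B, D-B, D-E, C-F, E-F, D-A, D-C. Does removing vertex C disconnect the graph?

Deleting C leaves 1 component (was 1) (its neighbors D, F remain connected to each other), so C is not a cut vertex.

No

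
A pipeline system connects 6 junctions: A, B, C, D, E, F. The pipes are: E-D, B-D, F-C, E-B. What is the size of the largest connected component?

3

A is isolated — a component by itself.
Starting from C we can reach C, F. That is one component of size 2.
Starting from B we can reach B, D, E. That is one component of size 3.
The largest has 3 vertices.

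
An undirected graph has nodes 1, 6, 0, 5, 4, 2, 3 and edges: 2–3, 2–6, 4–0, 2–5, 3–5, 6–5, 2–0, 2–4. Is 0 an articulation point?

Deleting 0 leaves 2 components (was 2), so 0 is not a cut vertex.

No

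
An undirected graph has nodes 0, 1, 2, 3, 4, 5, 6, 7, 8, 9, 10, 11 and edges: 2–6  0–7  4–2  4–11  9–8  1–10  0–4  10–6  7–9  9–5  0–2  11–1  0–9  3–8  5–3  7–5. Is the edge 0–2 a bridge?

After removing 0–2, the path 0-4-2 still connects them, so the edge is not a bridge.

No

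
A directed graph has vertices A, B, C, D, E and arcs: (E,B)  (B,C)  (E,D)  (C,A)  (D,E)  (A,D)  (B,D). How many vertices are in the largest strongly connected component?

{A, B, C, D, E} are all mutually reachable — one SCC of size 5.
The largest has 5 vertices.

5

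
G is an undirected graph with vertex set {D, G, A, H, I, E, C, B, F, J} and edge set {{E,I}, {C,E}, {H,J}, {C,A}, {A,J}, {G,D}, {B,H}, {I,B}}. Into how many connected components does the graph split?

3

F is isolated — a component by itself.
Starting from D we can reach D, G. That is one component of size 2.
Starting from A we can reach A, B, C, E, H, I, J. That is one component of size 7.
Total: 3 components.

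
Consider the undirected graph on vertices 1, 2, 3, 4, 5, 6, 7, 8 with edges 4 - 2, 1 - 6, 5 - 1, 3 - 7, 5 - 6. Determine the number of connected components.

8 is isolated — a component by itself.
Starting from 3 we can reach 3, 7. That is one component of size 2.
Starting from 2 we can reach 2, 4. That is one component of size 2.
Starting from 1 we can reach 1, 5, 6. That is one component of size 3.
Total: 4 components.

4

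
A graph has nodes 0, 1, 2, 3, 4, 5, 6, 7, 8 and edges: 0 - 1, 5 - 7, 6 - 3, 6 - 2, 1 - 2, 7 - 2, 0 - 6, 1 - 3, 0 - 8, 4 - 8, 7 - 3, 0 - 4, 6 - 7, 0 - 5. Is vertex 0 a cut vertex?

Deleting 0 raises the number of components from 1 to 2, so 0 is a cut vertex.

Yes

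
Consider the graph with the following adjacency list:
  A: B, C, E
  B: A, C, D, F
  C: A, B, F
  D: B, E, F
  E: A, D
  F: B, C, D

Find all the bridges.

The edges on the cycle D-E-A-C-F-D are not bridges since each lies on that cycle.
Every edge lies on some cycle, so there are no bridges.

none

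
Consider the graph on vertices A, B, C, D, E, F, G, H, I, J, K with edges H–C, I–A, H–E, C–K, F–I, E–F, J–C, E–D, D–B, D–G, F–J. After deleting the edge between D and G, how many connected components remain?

2

Before removal there is 1 component.
D–G is a bridge — removing it separates D's side from G's side.
After removal: 2 components.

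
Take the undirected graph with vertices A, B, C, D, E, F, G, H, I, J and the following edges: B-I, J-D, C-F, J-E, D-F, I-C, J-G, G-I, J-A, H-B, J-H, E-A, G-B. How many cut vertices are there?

1

Removing J increases the component count from 1 to 2, so J is a cut vertex.
By contrast removing H leaves 1 component; it is not a cut vertex. No other vertex is a cut vertex either.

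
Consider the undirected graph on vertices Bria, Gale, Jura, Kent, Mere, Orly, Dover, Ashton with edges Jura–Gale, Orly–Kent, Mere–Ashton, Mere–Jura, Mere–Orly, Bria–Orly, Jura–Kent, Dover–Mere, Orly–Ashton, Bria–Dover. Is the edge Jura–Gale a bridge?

Removing Jura–Gale leaves no path between Jura and Gale: the component count goes from 1 to 2. So it is a bridge.

Yes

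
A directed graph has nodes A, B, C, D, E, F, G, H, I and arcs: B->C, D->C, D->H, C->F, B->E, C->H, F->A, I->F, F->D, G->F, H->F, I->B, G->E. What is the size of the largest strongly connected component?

{C, D, F, H} are all mutually reachable — one SCC of size 4.
{I} is an SCC by itself.
{E} is an SCC by itself.
{A} is an SCC by itself.
{G} is an SCC by itself.
(and 1 more singleton SCC)
The largest has 4 vertices.

4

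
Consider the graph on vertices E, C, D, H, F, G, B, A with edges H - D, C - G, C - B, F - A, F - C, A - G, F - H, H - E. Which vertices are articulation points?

Removing C increases the component count from 1 to 2, so C is a cut vertex.
Removing F increases the component count from 1 to 2, so F is a cut vertex.
Removing H increases the component count from 1 to 3, so H is a cut vertex.
By contrast removing B leaves 1 component; it is not a cut vertex. No other vertex is a cut vertex either.

C, F, H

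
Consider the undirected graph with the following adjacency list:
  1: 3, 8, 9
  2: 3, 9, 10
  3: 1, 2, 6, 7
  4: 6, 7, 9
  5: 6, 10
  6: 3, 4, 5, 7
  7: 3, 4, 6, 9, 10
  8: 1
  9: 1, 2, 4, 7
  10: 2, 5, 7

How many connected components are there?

Starting from 1 we can reach 1, 2, 3, 4, 5, 6, 7, 8, 9, 10. That is one component of size 10.
Total: 1 component.

1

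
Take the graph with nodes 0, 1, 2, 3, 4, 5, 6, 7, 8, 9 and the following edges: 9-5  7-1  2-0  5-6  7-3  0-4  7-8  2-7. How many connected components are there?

Starting from 5 we can reach 5, 6, 9. That is one component of size 3.
Starting from 0 we can reach 0, 1, 2, 3, 4, 7, 8. That is one component of size 7.
Total: 2 components.

2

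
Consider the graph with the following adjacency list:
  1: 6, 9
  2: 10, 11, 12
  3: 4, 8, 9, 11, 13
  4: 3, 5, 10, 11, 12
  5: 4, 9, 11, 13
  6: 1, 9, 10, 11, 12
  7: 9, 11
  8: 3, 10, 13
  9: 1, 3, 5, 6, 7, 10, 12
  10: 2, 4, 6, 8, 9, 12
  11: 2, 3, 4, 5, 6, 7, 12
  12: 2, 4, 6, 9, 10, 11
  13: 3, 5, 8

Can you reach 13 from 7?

From 7 we can reach 1, 2, 3, 4, 5, 6, 7, 8, 9, 10, 11, 12, 13, which includes 13.

Yes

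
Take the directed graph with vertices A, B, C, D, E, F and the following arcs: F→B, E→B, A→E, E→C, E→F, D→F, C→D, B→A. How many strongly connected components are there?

1

{A, B, C, D, E, F} are all mutually reachable — one SCC of size 6.
That gives 1 strongly connected component.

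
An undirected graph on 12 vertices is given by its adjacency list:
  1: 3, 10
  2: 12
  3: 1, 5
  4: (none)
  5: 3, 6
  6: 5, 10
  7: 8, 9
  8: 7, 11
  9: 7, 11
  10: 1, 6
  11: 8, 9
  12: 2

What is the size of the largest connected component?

4 is isolated — a component by itself.
Starting from 2 we can reach 2, 12. That is one component of size 2.
Starting from 7 we can reach 7, 8, 9, 11. That is one component of size 4.
Starting from 1 we can reach 1, 3, 5, 6, 10. That is one component of size 5.
The largest has 5 vertices.

5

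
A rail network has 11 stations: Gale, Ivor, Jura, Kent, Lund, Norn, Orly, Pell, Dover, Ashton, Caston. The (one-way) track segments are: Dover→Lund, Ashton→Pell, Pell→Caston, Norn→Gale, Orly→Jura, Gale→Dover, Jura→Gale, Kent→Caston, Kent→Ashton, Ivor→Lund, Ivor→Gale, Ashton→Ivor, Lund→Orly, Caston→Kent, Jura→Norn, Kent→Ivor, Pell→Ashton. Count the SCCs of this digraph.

3

{Gale, Jura, Lund, Norn, Orly, Dover} are all mutually reachable — one SCC of size 6.
{Kent, Pell, Ashton, Caston} are all mutually reachable — one SCC of size 4.
{Ivor} is an SCC by itself.
That gives 3 strongly connected components.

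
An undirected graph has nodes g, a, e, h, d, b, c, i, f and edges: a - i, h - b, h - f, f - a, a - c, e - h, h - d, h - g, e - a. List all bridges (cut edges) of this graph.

a-c, a-i, b-h, d-h, g-h

The edges on the cycle e-h-f-a-e are not bridges since each lies on that cycle.
But removing h - g disconnects h from g; removing a - i disconnects a from i; removing c - a disconnects c from a; removing h - b disconnects h from b — these are bridges.
In total 5 edges are bridges.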